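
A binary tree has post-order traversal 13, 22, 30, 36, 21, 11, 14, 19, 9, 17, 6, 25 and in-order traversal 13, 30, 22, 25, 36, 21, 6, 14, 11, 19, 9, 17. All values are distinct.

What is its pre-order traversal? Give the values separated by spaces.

25 30 13 22 6 21 36 17 9 19 14 11

The last element of post-order is the root; it splits in-order into left and right subtrees.
Root 25: left subtree has 3 nodes {13, 30, 22}, right has 8 {36, 21, 6, 14, 11, 19, 9, 17}.
  Root 30: left subtree has 1 node {13}, right has 1 {22}.
  Root 6: left subtree has 2 nodes {36, 21}, right has 5 {14, 11, 19, 9, 17}.
    Root 21: left subtree has 1 node {36}, right has 0 { }.
    Root 17: left subtree has 4 nodes {14, 11, 19, 9}, right has 0 { }.
      Root 9: left subtree has 3 nodes {14, 11, 19}, right has 0 { }.
        Root 19: left subtree has 2 nodes {14, 11}, right has 0 { }.
          Root 14: left subtree has 0 nodes { }, right has 1 {11}.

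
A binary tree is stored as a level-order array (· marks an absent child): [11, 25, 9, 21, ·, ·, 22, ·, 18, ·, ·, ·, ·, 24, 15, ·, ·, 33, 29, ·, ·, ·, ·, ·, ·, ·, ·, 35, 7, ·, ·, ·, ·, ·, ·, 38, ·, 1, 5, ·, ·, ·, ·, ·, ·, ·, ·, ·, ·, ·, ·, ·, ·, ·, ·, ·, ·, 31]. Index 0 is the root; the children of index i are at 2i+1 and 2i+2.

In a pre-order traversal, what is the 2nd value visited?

25

Pre-order visits the node, then its left subtree, then its right subtree.
Visit 11.
At 11: go left to 25.
  Visit 25.
  At 25: go left to 21.
    Visit 21.
    At 21: no left child.
    At 21: go right to 18.
      Visit 18.
      At 18: go left to 33.
        Visit 33.
        At 33: go left to 38.
          38 is a leaf — visit 38.
        At 33: no right child.
      At 18: go right to 29.
        Visit 29.
        At 29: go left to 1.
          1 is a leaf — visit 1.
        At 29: go right to 5.
          5 is a leaf — visit 5.
  At 25: no right child.
At 11: go right to 9.
  Visit 9.
  At 9: no left child.
  At 9: go right to 22.
    Visit 22.
    At 22: go left to 24.
      Visit 24.
      At 24: go left to 35.
        35 is a leaf — visit 35.
      At 24: go right to 7.
        Visit 7.
        At 7: go left to 31.
          31 is a leaf — visit 31.
        At 7: no right child.
    At 22: go right to 15.
      15 is a leaf — visit 15.
Full pre-order sequence: 11, 25, 21, 18, 33, 38, 29, 1, 5, 9, 22, 24, 35, 7, 31, 15.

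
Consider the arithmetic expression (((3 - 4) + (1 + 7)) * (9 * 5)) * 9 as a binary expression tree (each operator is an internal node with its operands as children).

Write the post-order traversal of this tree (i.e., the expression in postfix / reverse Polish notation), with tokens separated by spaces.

Post-order on an expression tree gives postfix notation: for each operator, emit left operand, right operand, then the operator.

3 4 - 1 7 + + 9 5 * * 9 *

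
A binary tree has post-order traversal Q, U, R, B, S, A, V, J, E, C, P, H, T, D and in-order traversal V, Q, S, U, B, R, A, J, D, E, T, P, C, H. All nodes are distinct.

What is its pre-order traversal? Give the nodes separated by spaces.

The last element of post-order is the root; it splits in-order into left and right subtrees.
Root D: left subtree has 8 nodes {V, Q, S, U, B, R, A, J}, right has 5 {E, T, P, C, H}.
  Root J: left subtree has 7 nodes {V, Q, S, U, B, R, A}, right has 0 { }.
    Root V: left subtree has 0 nodes { }, right has 6 {Q, S, U, B, R, A}.
      Root A: left subtree has 5 nodes {Q, S, U, B, R}, right has 0 { }.
        Root S: left subtree has 1 node {Q}, right has 3 {U, B, R}.
          Root B: left subtree has 1 node {U}, right has 1 {R}.
  Root T: left subtree has 1 node {E}, right has 3 {P, C, H}.
    Root H: left subtree has 2 nodes {P, C}, right has 0 { }.
      Root P: left subtree has 0 nodes { }, right has 1 {C}.

D J V A S Q B U R T E H P C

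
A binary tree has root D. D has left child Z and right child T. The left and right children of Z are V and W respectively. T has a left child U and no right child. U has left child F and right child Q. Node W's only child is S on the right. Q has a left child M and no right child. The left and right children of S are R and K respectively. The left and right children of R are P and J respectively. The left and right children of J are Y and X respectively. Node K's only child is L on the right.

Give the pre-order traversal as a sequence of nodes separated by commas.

Pre-order visits the node, then its left subtree, then its right subtree.
Visit D.
At D: go left to Z.
  Visit Z.
  At Z: go left to V.
    V is a leaf — visit V.
  At Z: go right to W.
    Visit W.
    At W: no left child.
    At W: go right to S.
      Visit S.
      At S: go left to R.
        Visit R.
        At R: go left to P.
          P is a leaf — visit P.
        At R: go right to J.
          Visit J.
          At J: go left to Y.
            Y is a leaf — visit Y.
          At J: go right to X.
            X is a leaf — visit X.
      At S: go right to K.
        Visit K.
        At K: no left child.
        At K: go right to L.
          L is a leaf — visit L.
At D: go right to T.
  Visit T.
  At T: go left to U.
    Visit U.
    At U: go left to F.
      F is a leaf — visit F.
    At U: go right to Q.
      Visit Q.
      At Q: go left to M.
        M is a leaf — visit M.
      At Q: no right child.
  At T: no right child.

D, Z, V, W, S, R, P, J, Y, X, K, L, T, U, F, Q, M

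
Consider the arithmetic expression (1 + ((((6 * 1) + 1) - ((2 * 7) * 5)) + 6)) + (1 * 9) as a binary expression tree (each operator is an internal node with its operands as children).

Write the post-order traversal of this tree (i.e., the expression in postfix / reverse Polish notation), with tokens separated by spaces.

Post-order on an expression tree gives postfix notation: for each operator, emit left operand, right operand, then the operator.

1 6 1 * 1 + 2 7 * 5 * - 6 + + 1 9 * +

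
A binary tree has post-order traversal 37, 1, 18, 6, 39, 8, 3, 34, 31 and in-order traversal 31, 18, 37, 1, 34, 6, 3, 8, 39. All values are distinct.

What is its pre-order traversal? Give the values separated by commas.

31, 34, 18, 1, 37, 3, 6, 8, 39

The last element of post-order is the root; it splits in-order into left and right subtrees.
Root 31: left subtree has 0 nodes { }, right has 8 {18, 37, 1, 34, 6, 3, 8, 39}.
  Root 34: left subtree has 3 nodes {18, 37, 1}, right has 4 {6, 3, 8, 39}.
    Root 18: left subtree has 0 nodes { }, right has 2 {37, 1}.
      Root 1: left subtree has 1 node {37}, right has 0 { }.
    Root 3: left subtree has 1 node {6}, right has 2 {8, 39}.
      Root 8: left subtree has 0 nodes { }, right has 1 {39}.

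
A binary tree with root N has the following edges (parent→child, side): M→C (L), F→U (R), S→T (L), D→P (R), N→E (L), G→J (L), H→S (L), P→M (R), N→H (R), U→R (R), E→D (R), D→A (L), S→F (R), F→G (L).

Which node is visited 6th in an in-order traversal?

In-order visits the left subtree, then the node, then the right subtree.
At N: go left to E.
  At E: no left child.
  Visit E.
  At E: go right to D.
    At D: go left to A.
      A is a leaf — visit A.
    Visit D.
    At D: go right to P.
      At P: no left child.
      Visit P.
      At P: go right to M.
        At M: go left to C.
          C is a leaf — visit C.
        Visit M.
        At M: no right child.
Visit N.
At N: go right to H.
  At H: go left to S.
    At S: go left to T.
      T is a leaf — visit T.
    Visit S.
    At S: go right to F.
      At F: go left to G.
        At G: go left to J.
          J is a leaf — visit J.
        Visit G.
        At G: no right child.
      Visit F.
      At F: go right to U.
        At U: no left child.
        Visit U.
        At U: go right to R.
          R is a leaf — visit R.
  Visit H.
  At H: no right child.
Full in-order sequence: E, A, D, P, C, M, N, T, S, J, G, F, U, R, H.

M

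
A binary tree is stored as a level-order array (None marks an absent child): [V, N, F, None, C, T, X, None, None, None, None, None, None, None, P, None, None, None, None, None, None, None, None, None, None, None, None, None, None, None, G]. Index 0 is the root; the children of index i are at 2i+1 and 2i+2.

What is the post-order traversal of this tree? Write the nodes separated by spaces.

C N T G P X F V

Post-order visits the left subtree, then the right subtree, then the node.
At V: go left to N.
  At N: no left child.
  At N: go right to C.
    C is a leaf — visit C.
  Visit N.
At V: go right to F.
  At F: go left to T.
    T is a leaf — visit T.
  At F: go right to X.
    At X: no left child.
    At X: go right to P.
      At P: no left child.
      At P: go right to G.
        G is a leaf — visit G.
      Visit P.
    Visit X.
  Visit F.
Visit V.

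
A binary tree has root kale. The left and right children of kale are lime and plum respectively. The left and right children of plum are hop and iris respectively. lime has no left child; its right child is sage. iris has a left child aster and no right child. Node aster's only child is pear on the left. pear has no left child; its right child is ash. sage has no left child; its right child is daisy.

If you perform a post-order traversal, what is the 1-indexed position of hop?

4

Post-order visits the left subtree, then the right subtree, then the node.
At kale: go left to lime.
  At lime: no left child.
  At lime: go right to sage.
    At sage: no left child.
    At sage: go right to daisy.
      daisy is a leaf — visit daisy.
    Visit sage.
  Visit lime.
At kale: go right to plum.
  At plum: go left to hop.
    hop is a leaf — visit hop.
  At plum: go right to iris.
    At iris: go left to aster.
      At aster: go left to pear.
        At pear: no left child.
        At pear: go right to ash.
          ash is a leaf — visit ash.
        Visit pear.
      At aster: no right child.
      Visit aster.
    At iris: no right child.
    Visit iris.
  Visit plum.
Visit kale.
Full post-order sequence: daisy, sage, lime, hop, ash, pear, aster, iris, plum, kale.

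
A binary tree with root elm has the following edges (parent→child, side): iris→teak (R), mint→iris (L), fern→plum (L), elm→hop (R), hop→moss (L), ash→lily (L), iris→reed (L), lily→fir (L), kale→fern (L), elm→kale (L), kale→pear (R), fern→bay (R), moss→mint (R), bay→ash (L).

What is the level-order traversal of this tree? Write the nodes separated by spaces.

elm kale hop fern pear moss plum bay mint ash iris lily reed teak fir

Level-order visits nodes level by level from the root, left to right within each level.
Level 0: elm
Level 1: kale, hop
Level 2: fern, pear, moss
Level 3: plum, bay, mint
Level 4: ash, iris
Level 5: lily, reed, teak
Level 6: fir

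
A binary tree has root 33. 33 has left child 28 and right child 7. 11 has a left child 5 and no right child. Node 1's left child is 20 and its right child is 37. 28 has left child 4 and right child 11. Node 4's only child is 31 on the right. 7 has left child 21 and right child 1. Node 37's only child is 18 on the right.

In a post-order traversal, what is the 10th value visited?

Post-order visits the left subtree, then the right subtree, then the node.
At 33: go left to 28.
  At 28: go left to 4.
    At 4: no left child.
    At 4: go right to 31.
      31 is a leaf — visit 31.
    Visit 4.
  At 28: go right to 11.
    At 11: go left to 5.
      5 is a leaf — visit 5.
    At 11: no right child.
    Visit 11.
  Visit 28.
At 33: go right to 7.
  At 7: go left to 21.
    21 is a leaf — visit 21.
  At 7: go right to 1.
    At 1: go left to 20.
      20 is a leaf — visit 20.
    At 1: go right to 37.
      At 37: no left child.
      At 37: go right to 18.
        18 is a leaf — visit 18.
      Visit 37.
    Visit 1.
  Visit 7.
Visit 33.
Full post-order sequence: 31, 4, 5, 11, 28, 21, 20, 18, 37, 1, 7, 33.

1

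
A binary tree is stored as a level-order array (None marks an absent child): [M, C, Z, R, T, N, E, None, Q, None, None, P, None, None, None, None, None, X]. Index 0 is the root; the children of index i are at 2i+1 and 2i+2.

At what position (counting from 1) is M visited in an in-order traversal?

6

In-order visits the left subtree, then the node, then the right subtree.
At M: go left to C.
  At C: go left to R.
    At R: no left child.
    Visit R.
    At R: go right to Q.
      At Q: go left to X.
        X is a leaf — visit X.
      Visit Q.
      At Q: no right child.
  Visit C.
  At C: go right to T.
    T is a leaf — visit T.
Visit M.
At M: go right to Z.
  At Z: go left to N.
    At N: go left to P.
      P is a leaf — visit P.
    Visit N.
    At N: no right child.
  Visit Z.
  At Z: go right to E.
    E is a leaf — visit E.
Full in-order sequence: R, X, Q, C, T, M, P, N, Z, E.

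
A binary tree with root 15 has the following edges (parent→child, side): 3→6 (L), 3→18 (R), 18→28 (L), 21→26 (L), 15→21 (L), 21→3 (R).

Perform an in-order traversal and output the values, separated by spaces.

In-order visits the left subtree, then the node, then the right subtree.
At 15: go left to 21.
  At 21: go left to 26.
    26 is a leaf — visit 26.
  Visit 21.
  At 21: go right to 3.
    At 3: go left to 6.
      6 is a leaf — visit 6.
    Visit 3.
    At 3: go right to 18.
      At 18: go left to 28.
        28 is a leaf — visit 28.
      Visit 18.
      At 18: no right child.
Visit 15.
At 15: no right child.

26 21 6 3 28 18 15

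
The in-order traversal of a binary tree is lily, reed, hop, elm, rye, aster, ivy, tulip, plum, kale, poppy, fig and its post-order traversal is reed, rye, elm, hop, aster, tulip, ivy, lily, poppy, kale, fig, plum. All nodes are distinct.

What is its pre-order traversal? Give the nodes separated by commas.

plum, lily, ivy, aster, hop, reed, elm, rye, tulip, fig, kale, poppy

The last element of post-order is the root; it splits in-order into left and right subtrees.
Root plum: left subtree has 8 nodes {lily, reed, hop, elm, rye, aster, ivy, tulip}, right has 3 {kale, poppy, fig}.
  Root lily: left subtree has 0 nodes { }, right has 7 {reed, hop, elm, rye, aster, ivy, tulip}.
    Root ivy: left subtree has 5 nodes {reed, hop, elm, rye, aster}, right has 1 {tulip}.
      Root aster: left subtree has 4 nodes {reed, hop, elm, rye}, right has 0 { }.
        Root hop: left subtree has 1 node {reed}, right has 2 {elm, rye}.
          Root elm: left subtree has 0 nodes { }, right has 1 {rye}.
  Root fig: left subtree has 2 nodes {kale, poppy}, right has 0 { }.
    Root kale: left subtree has 0 nodes { }, right has 1 {poppy}.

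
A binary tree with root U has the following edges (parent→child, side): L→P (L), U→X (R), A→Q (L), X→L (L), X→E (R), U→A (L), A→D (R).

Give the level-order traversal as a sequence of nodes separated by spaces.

Level-order visits nodes level by level from the root, left to right within each level.
Level 0: U
Level 1: A, X
Level 2: Q, D, L, E
Level 3: P

U A X Q D L E P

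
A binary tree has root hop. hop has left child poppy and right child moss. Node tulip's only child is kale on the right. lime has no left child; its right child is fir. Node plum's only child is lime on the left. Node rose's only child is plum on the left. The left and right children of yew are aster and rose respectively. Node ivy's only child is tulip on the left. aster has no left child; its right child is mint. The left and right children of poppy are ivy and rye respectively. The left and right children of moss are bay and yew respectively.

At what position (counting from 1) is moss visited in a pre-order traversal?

7

Pre-order visits the node, then its left subtree, then its right subtree.
Visit hop.
At hop: go left to poppy.
  Visit poppy.
  At poppy: go left to ivy.
    Visit ivy.
    At ivy: go left to tulip.
      Visit tulip.
      At tulip: no left child.
      At tulip: go right to kale.
        kale is a leaf — visit kale.
    At ivy: no right child.
  At poppy: go right to rye.
    rye is a leaf — visit rye.
At hop: go right to moss.
  Visit moss.
  At moss: go left to bay.
    bay is a leaf — visit bay.
  At moss: go right to yew.
    Visit yew.
    At yew: go left to aster.
      Visit aster.
      At aster: no left child.
      At aster: go right to mint.
        mint is a leaf — visit mint.
    At yew: go right to rose.
      Visit rose.
      At rose: go left to plum.
        Visit plum.
        At plum: go left to lime.
          Visit lime.
          At lime: no left child.
          At lime: go right to fir.
            fir is a leaf — visit fir.
        At plum: no right child.
      At rose: no right child.
Full pre-order sequence: hop, poppy, ivy, tulip, kale, rye, moss, bay, yew, aster, mint, rose, plum, lime, fir.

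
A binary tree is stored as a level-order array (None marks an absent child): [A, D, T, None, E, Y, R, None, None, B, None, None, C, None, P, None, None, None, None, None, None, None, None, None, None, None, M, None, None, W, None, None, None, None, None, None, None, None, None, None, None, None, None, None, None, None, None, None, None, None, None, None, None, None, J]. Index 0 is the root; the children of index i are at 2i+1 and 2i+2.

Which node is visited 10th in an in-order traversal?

R

In-order visits the left subtree, then the node, then the right subtree.
At A: go left to D.
  At D: no left child.
  Visit D.
  At D: go right to E.
    At E: go left to B.
      B is a leaf — visit B.
    Visit E.
    At E: no right child.
Visit A.
At A: go right to T.
  At T: go left to Y.
    At Y: no left child.
    Visit Y.
    At Y: go right to C.
      At C: no left child.
      Visit C.
      At C: go right to M.
        At M: no left child.
        Visit M.
        At M: go right to J.
          J is a leaf — visit J.
  Visit T.
  At T: go right to R.
    At R: no left child.
    Visit R.
    At R: go right to P.
      At P: go left to W.
        W is a leaf — visit W.
      Visit P.
      At P: no right child.
Full in-order sequence: D, B, E, A, Y, C, M, J, T, R, W, P.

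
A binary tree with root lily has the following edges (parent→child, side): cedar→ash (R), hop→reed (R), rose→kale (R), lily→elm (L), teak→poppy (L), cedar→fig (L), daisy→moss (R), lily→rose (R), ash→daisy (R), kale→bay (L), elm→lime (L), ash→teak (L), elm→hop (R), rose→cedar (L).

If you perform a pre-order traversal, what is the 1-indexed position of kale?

14

Pre-order visits the node, then its left subtree, then its right subtree.
Visit lily.
At lily: go left to elm.
  Visit elm.
  At elm: go left to lime.
    lime is a leaf — visit lime.
  At elm: go right to hop.
    Visit hop.
    At hop: no left child.
    At hop: go right to reed.
      reed is a leaf — visit reed.
At lily: go right to rose.
  Visit rose.
  At rose: go left to cedar.
    Visit cedar.
    At cedar: go left to fig.
      fig is a leaf — visit fig.
    At cedar: go right to ash.
      Visit ash.
      At ash: go left to teak.
        Visit teak.
        At teak: go left to poppy.
          poppy is a leaf — visit poppy.
        At teak: no right child.
      At ash: go right to daisy.
        Visit daisy.
        At daisy: no left child.
        At daisy: go right to moss.
          moss is a leaf — visit moss.
  At rose: go right to kale.
    Visit kale.
    At kale: go left to bay.
      bay is a leaf — visit bay.
    At kale: no right child.
Full pre-order sequence: lily, elm, lime, hop, reed, rose, cedar, fig, ash, teak, poppy, daisy, moss, kale, bay.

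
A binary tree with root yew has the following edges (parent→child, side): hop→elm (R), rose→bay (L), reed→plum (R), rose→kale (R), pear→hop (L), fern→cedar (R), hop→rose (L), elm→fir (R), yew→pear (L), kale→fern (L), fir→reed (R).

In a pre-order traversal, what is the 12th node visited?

Pre-order visits the node, then its left subtree, then its right subtree.
Visit yew.
At yew: go left to pear.
  Visit pear.
  At pear: go left to hop.
    Visit hop.
    At hop: go left to rose.
      Visit rose.
      At rose: go left to bay.
        bay is a leaf — visit bay.
      At rose: go right to kale.
        Visit kale.
        At kale: go left to fern.
          Visit fern.
          At fern: no left child.
          At fern: go right to cedar.
            cedar is a leaf — visit cedar.
        At kale: no right child.
    At hop: go right to elm.
      Visit elm.
      At elm: no left child.
      At elm: go right to fir.
        Visit fir.
        At fir: no left child.
        At fir: go right to reed.
          Visit reed.
          At reed: no left child.
          At reed: go right to plum.
            plum is a leaf — visit plum.
  At pear: no right child.
At yew: no right child.
Full pre-order sequence: yew, pear, hop, rose, bay, kale, fern, cedar, elm, fir, reed, plum.

plum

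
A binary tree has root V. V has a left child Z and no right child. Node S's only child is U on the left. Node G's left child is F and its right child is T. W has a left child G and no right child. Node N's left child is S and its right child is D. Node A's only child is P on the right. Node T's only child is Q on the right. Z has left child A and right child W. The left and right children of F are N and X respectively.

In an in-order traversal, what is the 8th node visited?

In-order visits the left subtree, then the node, then the right subtree.
At V: go left to Z.
  At Z: go left to A.
    At A: no left child.
    Visit A.
    At A: go right to P.
      P is a leaf — visit P.
  Visit Z.
  At Z: go right to W.
    At W: go left to G.
      At G: go left to F.
        At F: go left to N.
          At N: go left to S.
            At S: go left to U.
              U is a leaf — visit U.
            Visit S.
            At S: no right child.
          Visit N.
          At N: go right to D.
            D is a leaf — visit D.
        Visit F.
        At F: go right to X.
          X is a leaf — visit X.
      Visit G.
      At G: go right to T.
        At T: no left child.
        Visit T.
        At T: go right to Q.
          Q is a leaf — visit Q.
    Visit W.
    At W: no right child.
Visit V.
At V: no right child.
Full in-order sequence: A, P, Z, U, S, N, D, F, X, G, T, Q, W, V.

F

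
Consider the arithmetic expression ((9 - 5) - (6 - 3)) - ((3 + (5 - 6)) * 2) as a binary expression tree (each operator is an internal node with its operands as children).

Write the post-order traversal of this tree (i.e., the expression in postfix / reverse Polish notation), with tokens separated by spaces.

Post-order on an expression tree gives postfix notation: for each operator, emit left operand, right operand, then the operator.

9 5 - 6 3 - - 3 5 6 - + 2 * -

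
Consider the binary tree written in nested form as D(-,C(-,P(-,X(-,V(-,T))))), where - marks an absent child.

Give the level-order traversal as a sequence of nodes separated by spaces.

Level-order visits nodes level by level from the root, left to right within each level.
Level 0: D
Level 1: C
Level 2: P
Level 3: X
Level 4: V
Level 5: T

D C P X V T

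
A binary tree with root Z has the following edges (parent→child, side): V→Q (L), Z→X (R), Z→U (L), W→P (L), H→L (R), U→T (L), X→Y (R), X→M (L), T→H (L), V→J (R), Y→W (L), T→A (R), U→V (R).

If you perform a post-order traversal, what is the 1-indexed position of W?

Post-order visits the left subtree, then the right subtree, then the node.
At Z: go left to U.
  At U: go left to T.
    At T: go left to H.
      At H: no left child.
      At H: go right to L.
        L is a leaf — visit L.
      Visit H.
    At T: go right to A.
      A is a leaf — visit A.
    Visit T.
  At U: go right to V.
    At V: go left to Q.
      Q is a leaf — visit Q.
    At V: go right to J.
      J is a leaf — visit J.
    Visit V.
  Visit U.
At Z: go right to X.
  At X: go left to M.
    M is a leaf — visit M.
  At X: go right to Y.
    At Y: go left to W.
      At W: go left to P.
        P is a leaf — visit P.
      At W: no right child.
      Visit W.
    At Y: no right child.
    Visit Y.
  Visit X.
Visit Z.
Full post-order sequence: L, H, A, T, Q, J, V, U, M, P, W, Y, X, Z.

11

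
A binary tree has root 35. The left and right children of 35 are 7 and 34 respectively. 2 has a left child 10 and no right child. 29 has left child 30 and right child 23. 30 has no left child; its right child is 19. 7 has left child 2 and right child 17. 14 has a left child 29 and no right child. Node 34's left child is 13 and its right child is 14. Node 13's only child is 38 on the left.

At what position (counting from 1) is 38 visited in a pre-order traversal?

Pre-order visits the node, then its left subtree, then its right subtree.
Visit 35.
At 35: go left to 7.
  Visit 7.
  At 7: go left to 2.
    Visit 2.
    At 2: go left to 10.
      10 is a leaf — visit 10.
    At 2: no right child.
  At 7: go right to 17.
    17 is a leaf — visit 17.
At 35: go right to 34.
  Visit 34.
  At 34: go left to 13.
    Visit 13.
    At 13: go left to 38.
      38 is a leaf — visit 38.
    At 13: no right child.
  At 34: go right to 14.
    Visit 14.
    At 14: go left to 29.
      Visit 29.
      At 29: go left to 30.
        Visit 30.
        At 30: no left child.
        At 30: go right to 19.
          19 is a leaf — visit 19.
      At 29: go right to 23.
        23 is a leaf — visit 23.
    At 14: no right child.
Full pre-order sequence: 35, 7, 2, 10, 17, 34, 13, 38, 14, 29, 30, 19, 23.

8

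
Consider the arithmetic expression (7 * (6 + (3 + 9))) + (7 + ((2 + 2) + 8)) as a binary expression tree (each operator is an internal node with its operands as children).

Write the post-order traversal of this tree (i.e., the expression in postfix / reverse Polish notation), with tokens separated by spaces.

Post-order on an expression tree gives postfix notation: for each operator, emit left operand, right operand, then the operator.

7 6 3 9 + + * 7 2 2 + 8 + + +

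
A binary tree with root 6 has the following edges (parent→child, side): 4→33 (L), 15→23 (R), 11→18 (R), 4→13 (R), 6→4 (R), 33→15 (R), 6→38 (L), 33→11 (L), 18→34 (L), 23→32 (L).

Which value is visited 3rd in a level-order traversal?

Level-order visits nodes level by level from the root, left to right within each level.
Level 0: 6
Level 1: 38, 4
Level 2: 33, 13
Level 3: 11, 15
Level 4: 18, 23
Level 5: 34, 32
Full level-order sequence: 6, 38, 4, 33, 13, 11, 15, 18, 23, 34, 32.

4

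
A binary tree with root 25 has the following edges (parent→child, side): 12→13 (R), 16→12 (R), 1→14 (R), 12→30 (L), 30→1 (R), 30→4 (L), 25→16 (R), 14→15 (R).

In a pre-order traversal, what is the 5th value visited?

4

Pre-order visits the node, then its left subtree, then its right subtree.
Visit 25.
At 25: no left child.
At 25: go right to 16.
  Visit 16.
  At 16: no left child.
  At 16: go right to 12.
    Visit 12.
    At 12: go left to 30.
      Visit 30.
      At 30: go left to 4.
        4 is a leaf — visit 4.
      At 30: go right to 1.
        Visit 1.
        At 1: no left child.
        At 1: go right to 14.
          Visit 14.
          At 14: no left child.
          At 14: go right to 15.
            15 is a leaf — visit 15.
    At 12: go right to 13.
      13 is a leaf — visit 13.
Full pre-order sequence: 25, 16, 12, 30, 4, 1, 14, 15, 13.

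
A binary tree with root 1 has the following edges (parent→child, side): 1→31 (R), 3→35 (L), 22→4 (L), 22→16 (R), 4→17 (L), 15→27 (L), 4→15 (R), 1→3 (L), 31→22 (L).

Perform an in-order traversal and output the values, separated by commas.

35, 3, 1, 17, 4, 27, 15, 22, 16, 31

In-order visits the left subtree, then the node, then the right subtree.
At 1: go left to 3.
  At 3: go left to 35.
    35 is a leaf — visit 35.
  Visit 3.
  At 3: no right child.
Visit 1.
At 1: go right to 31.
  At 31: go left to 22.
    At 22: go left to 4.
      At 4: go left to 17.
        17 is a leaf — visit 17.
      Visit 4.
      At 4: go right to 15.
        At 15: go left to 27.
          27 is a leaf — visit 27.
        Visit 15.
        At 15: no right child.
    Visit 22.
    At 22: go right to 16.
      16 is a leaf — visit 16.
  Visit 31.
  At 31: no right child.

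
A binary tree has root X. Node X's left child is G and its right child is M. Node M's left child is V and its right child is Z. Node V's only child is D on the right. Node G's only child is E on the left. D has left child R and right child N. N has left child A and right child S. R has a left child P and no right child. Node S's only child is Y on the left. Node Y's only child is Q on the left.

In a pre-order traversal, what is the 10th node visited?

Pre-order visits the node, then its left subtree, then its right subtree.
Visit X.
At X: go left to G.
  Visit G.
  At G: go left to E.
    E is a leaf — visit E.
  At G: no right child.
At X: go right to M.
  Visit M.
  At M: go left to V.
    Visit V.
    At V: no left child.
    At V: go right to D.
      Visit D.
      At D: go left to R.
        Visit R.
        At R: go left to P.
          P is a leaf — visit P.
        At R: no right child.
      At D: go right to N.
        Visit N.
        At N: go left to A.
          A is a leaf — visit A.
        At N: go right to S.
          Visit S.
          At S: go left to Y.
            Visit Y.
            At Y: go left to Q.
              Q is a leaf — visit Q.
            At Y: no right child.
          At S: no right child.
  At M: go right to Z.
    Z is a leaf — visit Z.
Full pre-order sequence: X, G, E, M, V, D, R, P, N, A, S, Y, Q, Z.

A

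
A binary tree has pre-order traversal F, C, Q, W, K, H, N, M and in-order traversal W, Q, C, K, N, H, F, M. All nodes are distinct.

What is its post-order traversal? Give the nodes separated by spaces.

The first element of pre-order is the root; it splits in-order into left and right subtrees.
Root F: left subtree has 6 nodes {W, Q, C, K, N, H}, right has 1 {M}.
  Root C: left subtree has 2 nodes {W, Q}, right has 3 {K, N, H}.
    Root Q: left subtree has 1 node {W}, right has 0 { }.
    Root K: left subtree has 0 nodes { }, right has 2 {N, H}.
      Root H: left subtree has 1 node {N}, right has 0 { }.

W Q N H K C M F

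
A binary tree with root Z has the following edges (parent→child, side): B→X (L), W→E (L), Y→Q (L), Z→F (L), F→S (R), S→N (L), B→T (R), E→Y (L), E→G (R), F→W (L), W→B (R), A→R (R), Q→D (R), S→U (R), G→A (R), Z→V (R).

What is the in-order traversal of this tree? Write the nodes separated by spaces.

Q D Y E G A R W X B T F N S U Z V

In-order visits the left subtree, then the node, then the right subtree.
At Z: go left to F.
  At F: go left to W.
    At W: go left to E.
      At E: go left to Y.
        At Y: go left to Q.
          At Q: no left child.
          Visit Q.
          At Q: go right to D.
            D is a leaf — visit D.
        Visit Y.
        At Y: no right child.
      Visit E.
      At E: go right to G.
        At G: no left child.
        Visit G.
        At G: go right to A.
          At A: no left child.
          Visit A.
          At A: go right to R.
            R is a leaf — visit R.
    Visit W.
    At W: go right to B.
      At B: go left to X.
        X is a leaf — visit X.
      Visit B.
      At B: go right to T.
        T is a leaf — visit T.
  Visit F.
  At F: go right to S.
    At S: go left to N.
      N is a leaf — visit N.
    Visit S.
    At S: go right to U.
      U is a leaf — visit U.
Visit Z.
At Z: go right to V.
  V is a leaf — visit V.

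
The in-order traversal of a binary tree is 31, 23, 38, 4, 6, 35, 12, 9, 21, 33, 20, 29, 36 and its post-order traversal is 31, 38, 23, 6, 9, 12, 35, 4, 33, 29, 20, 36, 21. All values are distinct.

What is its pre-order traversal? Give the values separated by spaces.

The last element of post-order is the root; it splits in-order into left and right subtrees.
Root 21: left subtree has 8 nodes {31, 23, 38, 4, 6, 35, 12, 9}, right has 4 {33, 20, 29, 36}.
  Root 4: left subtree has 3 nodes {31, 23, 38}, right has 4 {6, 35, 12, 9}.
    Root 23: left subtree has 1 node {31}, right has 1 {38}.
    Root 35: left subtree has 1 node {6}, right has 2 {12, 9}.
      Root 12: left subtree has 0 nodes { }, right has 1 {9}.
  Root 36: left subtree has 3 nodes {33, 20, 29}, right has 0 { }.
    Root 20: left subtree has 1 node {33}, right has 1 {29}.

21 4 23 31 38 35 6 12 9 36 20 33 29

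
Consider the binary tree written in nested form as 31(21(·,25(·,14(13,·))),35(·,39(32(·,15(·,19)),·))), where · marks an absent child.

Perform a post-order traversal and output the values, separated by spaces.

Post-order visits the left subtree, then the right subtree, then the node.
At 31: go left to 21.
  At 21: no left child.
  At 21: go right to 25.
    At 25: no left child.
    At 25: go right to 14.
      At 14: go left to 13.
        13 is a leaf — visit 13.
      At 14: no right child.
      Visit 14.
    Visit 25.
  Visit 21.
At 31: go right to 35.
  At 35: no left child.
  At 35: go right to 39.
    At 39: go left to 32.
      At 32: no left child.
      At 32: go right to 15.
        At 15: no left child.
        At 15: go right to 19.
          19 is a leaf — visit 19.
        Visit 15.
      Visit 32.
    At 39: no right child.
    Visit 39.
  Visit 35.
Visit 31.

13 14 25 21 19 15 32 39 35 31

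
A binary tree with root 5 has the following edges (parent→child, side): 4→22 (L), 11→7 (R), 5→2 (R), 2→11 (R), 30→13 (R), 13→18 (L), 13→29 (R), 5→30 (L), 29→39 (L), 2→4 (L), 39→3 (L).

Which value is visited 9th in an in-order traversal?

In-order visits the left subtree, then the node, then the right subtree.
At 5: go left to 30.
  At 30: no left child.
  Visit 30.
  At 30: go right to 13.
    At 13: go left to 18.
      18 is a leaf — visit 18.
    Visit 13.
    At 13: go right to 29.
      At 29: go left to 39.
        At 39: go left to 3.
          3 is a leaf — visit 3.
        Visit 39.
        At 39: no right child.
      Visit 29.
      At 29: no right child.
Visit 5.
At 5: go right to 2.
  At 2: go left to 4.
    At 4: go left to 22.
      22 is a leaf — visit 22.
    Visit 4.
    At 4: no right child.
  Visit 2.
  At 2: go right to 11.
    At 11: no left child.
    Visit 11.
    At 11: go right to 7.
      7 is a leaf — visit 7.
Full in-order sequence: 30, 18, 13, 3, 39, 29, 5, 22, 4, 2, 11, 7.

4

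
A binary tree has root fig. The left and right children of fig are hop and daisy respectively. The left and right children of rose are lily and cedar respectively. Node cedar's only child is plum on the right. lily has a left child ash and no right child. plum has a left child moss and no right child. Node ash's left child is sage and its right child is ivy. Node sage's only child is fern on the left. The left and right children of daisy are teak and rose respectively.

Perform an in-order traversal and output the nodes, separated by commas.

In-order visits the left subtree, then the node, then the right subtree.
At fig: go left to hop.
  hop is a leaf — visit hop.
Visit fig.
At fig: go right to daisy.
  At daisy: go left to teak.
    teak is a leaf — visit teak.
  Visit daisy.
  At daisy: go right to rose.
    At rose: go left to lily.
      At lily: go left to ash.
        At ash: go left to sage.
          At sage: go left to fern.
            fern is a leaf — visit fern.
          Visit sage.
          At sage: no right child.
        Visit ash.
        At ash: go right to ivy.
          ivy is a leaf — visit ivy.
      Visit lily.
      At lily: no right child.
    Visit rose.
    At rose: go right to cedar.
      At cedar: no left child.
      Visit cedar.
      At cedar: go right to plum.
        At plum: go left to moss.
          moss is a leaf — visit moss.
        Visit plum.
        At plum: no right child.

hop, fig, teak, daisy, fern, sage, ash, ivy, lily, rose, cedar, moss, plum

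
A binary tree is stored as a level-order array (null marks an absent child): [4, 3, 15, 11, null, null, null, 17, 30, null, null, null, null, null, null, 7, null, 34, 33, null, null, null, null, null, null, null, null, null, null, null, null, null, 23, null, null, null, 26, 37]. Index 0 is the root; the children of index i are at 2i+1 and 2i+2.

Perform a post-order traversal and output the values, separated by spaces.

Post-order visits the left subtree, then the right subtree, then the node.
At 4: go left to 3.
  At 3: go left to 11.
    At 11: go left to 17.
      At 17: go left to 7.
        At 7: no left child.
        At 7: go right to 23.
          23 is a leaf — visit 23.
        Visit 7.
      At 17: no right child.
      Visit 17.
    At 11: go right to 30.
      At 30: go left to 34.
        At 34: no left child.
        At 34: go right to 26.
          26 is a leaf — visit 26.
        Visit 34.
      At 30: go right to 33.
        At 33: go left to 37.
          37 is a leaf — visit 37.
        At 33: no right child.
        Visit 33.
      Visit 30.
    Visit 11.
  At 3: no right child.
  Visit 3.
At 4: go right to 15.
  15 is a leaf — visit 15.
Visit 4.

23 7 17 26 34 37 33 30 11 3 15 4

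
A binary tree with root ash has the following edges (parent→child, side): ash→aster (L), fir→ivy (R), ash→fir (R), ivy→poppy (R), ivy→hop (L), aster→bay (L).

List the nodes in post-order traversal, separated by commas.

bay, aster, hop, poppy, ivy, fir, ash

Post-order visits the left subtree, then the right subtree, then the node.
At ash: go left to aster.
  At aster: go left to bay.
    bay is a leaf — visit bay.
  At aster: no right child.
  Visit aster.
At ash: go right to fir.
  At fir: no left child.
  At fir: go right to ivy.
    At ivy: go left to hop.
      hop is a leaf — visit hop.
    At ivy: go right to poppy.
      poppy is a leaf — visit poppy.
    Visit ivy.
  Visit fir.
Visit ash.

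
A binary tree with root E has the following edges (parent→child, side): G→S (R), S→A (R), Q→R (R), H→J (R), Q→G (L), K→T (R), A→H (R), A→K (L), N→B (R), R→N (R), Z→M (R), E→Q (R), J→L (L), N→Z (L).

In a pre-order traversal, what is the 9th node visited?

J

Pre-order visits the node, then its left subtree, then its right subtree.
Visit E.
At E: no left child.
At E: go right to Q.
  Visit Q.
  At Q: go left to G.
    Visit G.
    At G: no left child.
    At G: go right to S.
      Visit S.
      At S: no left child.
      At S: go right to A.
        Visit A.
        At A: go left to K.
          Visit K.
          At K: no left child.
          At K: go right to T.
            T is a leaf — visit T.
        At A: go right to H.
          Visit H.
          At H: no left child.
          At H: go right to J.
            Visit J.
            At J: go left to L.
              L is a leaf — visit L.
            At J: no right child.
  At Q: go right to R.
    Visit R.
    At R: no left child.
    At R: go right to N.
      Visit N.
      At N: go left to Z.
        Visit Z.
        At Z: no left child.
        At Z: go right to M.
          M is a leaf — visit M.
      At N: go right to B.
        B is a leaf — visit B.
Full pre-order sequence: E, Q, G, S, A, K, T, H, J, L, R, N, Z, M, B.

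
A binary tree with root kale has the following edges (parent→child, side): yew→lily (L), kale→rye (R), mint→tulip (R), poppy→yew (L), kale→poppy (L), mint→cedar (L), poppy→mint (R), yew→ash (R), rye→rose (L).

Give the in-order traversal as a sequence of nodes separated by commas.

lily, yew, ash, poppy, cedar, mint, tulip, kale, rose, rye

In-order visits the left subtree, then the node, then the right subtree.
At kale: go left to poppy.
  At poppy: go left to yew.
    At yew: go left to lily.
      lily is a leaf — visit lily.
    Visit yew.
    At yew: go right to ash.
      ash is a leaf — visit ash.
  Visit poppy.
  At poppy: go right to mint.
    At mint: go left to cedar.
      cedar is a leaf — visit cedar.
    Visit mint.
    At mint: go right to tulip.
      tulip is a leaf — visit tulip.
Visit kale.
At kale: go right to rye.
  At rye: go left to rose.
    rose is a leaf — visit rose.
  Visit rye.
  At rye: no right child.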